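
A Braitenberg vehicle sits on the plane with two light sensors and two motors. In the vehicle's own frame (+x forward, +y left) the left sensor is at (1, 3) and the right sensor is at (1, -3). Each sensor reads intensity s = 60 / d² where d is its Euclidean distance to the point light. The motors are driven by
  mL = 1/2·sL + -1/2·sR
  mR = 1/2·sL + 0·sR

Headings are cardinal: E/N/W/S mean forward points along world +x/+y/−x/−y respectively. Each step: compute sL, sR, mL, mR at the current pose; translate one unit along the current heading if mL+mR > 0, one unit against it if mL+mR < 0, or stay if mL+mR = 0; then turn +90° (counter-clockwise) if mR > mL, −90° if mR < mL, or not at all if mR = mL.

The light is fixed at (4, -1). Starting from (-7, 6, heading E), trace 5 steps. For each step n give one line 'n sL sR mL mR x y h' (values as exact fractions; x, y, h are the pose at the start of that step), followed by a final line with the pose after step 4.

0 3/10 15/29 -63/580 3/20 -7 6 E
1 60/233 60/113 -3600/26329 30/233 -6 6 N
2 6/13 30/101 108/1313 3/13 -6 5 W
3 60/89 60/221 3960/19669 30/89 -7 5 S
4 15/41 15/26 -225/2132 15/82 -7 4 E
final -6 4 N

n=0: pose=(-7,6,E); sL=3/10, sR=15/29; mL=-63/580, mR=3/20; mL+mR=6/145 → advance +1; mR−mL=15/58 → turn +1·90°
n=1: pose=(-6,6,N); sL=60/233, sR=60/113; mL=-3600/26329, mR=30/233; mL+mR=-210/26329 → advance -1; mR−mL=30/113 → turn +1·90°
n=2: pose=(-6,5,W); sL=6/13, sR=30/101; mL=108/1313, mR=3/13; mL+mR=411/1313 → advance +1; mR−mL=15/101 → turn +1·90°
n=3: pose=(-7,5,S); sL=60/89, sR=60/221; mL=3960/19669, mR=30/89; mL+mR=10590/19669 → advance +1; mR−mL=30/221 → turn +1·90°
n=4: pose=(-7,4,E); sL=15/41, sR=15/26; mL=-225/2132, mR=15/82; mL+mR=165/2132 → advance +1; mR−mL=15/52 → turn +1·90°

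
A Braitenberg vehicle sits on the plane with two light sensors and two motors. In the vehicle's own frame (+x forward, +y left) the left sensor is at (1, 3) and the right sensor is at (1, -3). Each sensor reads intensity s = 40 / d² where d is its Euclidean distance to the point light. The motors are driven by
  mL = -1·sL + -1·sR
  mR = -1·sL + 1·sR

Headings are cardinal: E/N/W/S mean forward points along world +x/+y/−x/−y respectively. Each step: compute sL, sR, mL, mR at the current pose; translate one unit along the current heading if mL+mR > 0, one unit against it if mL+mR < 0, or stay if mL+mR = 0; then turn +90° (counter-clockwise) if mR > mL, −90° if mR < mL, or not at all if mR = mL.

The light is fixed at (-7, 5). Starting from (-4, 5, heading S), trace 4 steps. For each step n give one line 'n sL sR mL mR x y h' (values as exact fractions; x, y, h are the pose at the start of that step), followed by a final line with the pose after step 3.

n=0: pose=(-4,5,S); sL=40/37, sR=40; mL=-1520/37, mR=1440/37; mL+mR=-80/37 → advance -1; mR−mL=80 → turn +1·90°
n=1: pose=(-4,6,E); sL=5/4, sR=2; mL=-13/4, mR=3/4; mL+mR=-5/2 → advance -1; mR−mL=4 → turn +1·90°
n=2: pose=(-5,6,N); sL=8, sR=40/29; mL=-272/29, mR=-192/29; mL+mR=-16 → advance -1; mR−mL=80/29 → turn +1·90°
n=3: pose=(-5,5,W); sL=4, sR=4; mL=-8, mR=0; mL+mR=-8 → advance -1; mR−mL=8 → turn +1·90°

0 40/37 40 -1520/37 1440/37 -4 5 S
1 5/4 2 -13/4 3/4 -4 6 E
2 8 40/29 -272/29 -192/29 -5 6 N
3 4 4 -8 0 -5 5 W
final -4 5 S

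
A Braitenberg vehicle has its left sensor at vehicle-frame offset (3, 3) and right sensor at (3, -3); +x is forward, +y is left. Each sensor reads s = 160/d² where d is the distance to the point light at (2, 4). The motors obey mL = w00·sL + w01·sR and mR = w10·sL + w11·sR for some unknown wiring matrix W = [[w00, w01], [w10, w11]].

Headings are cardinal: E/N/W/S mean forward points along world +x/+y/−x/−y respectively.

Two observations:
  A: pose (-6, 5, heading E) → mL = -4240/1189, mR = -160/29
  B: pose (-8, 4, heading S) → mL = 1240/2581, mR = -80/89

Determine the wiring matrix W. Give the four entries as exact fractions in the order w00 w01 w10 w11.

obs A: pose=(-6,5,E) → sL=160/41, sR=160/29, mL=-4240/1189, mR=-160/29
obs B: pose=(-8,4,S) → sL=80/29, sR=80/89, mL=1240/2581, mR=-80/89
sensor matrix S = [[160/41, 160/29], [80/29, 80/89]]; det S = -35942400/3068809
solve [mL_A; mL_B] = S·[w00; w01] and [mR_A; mR_B] = S·[w10; w11]:
  w00 = 1/2, w01 = -1, w10 = 0, w11 = -1

1/2 -1 0 -1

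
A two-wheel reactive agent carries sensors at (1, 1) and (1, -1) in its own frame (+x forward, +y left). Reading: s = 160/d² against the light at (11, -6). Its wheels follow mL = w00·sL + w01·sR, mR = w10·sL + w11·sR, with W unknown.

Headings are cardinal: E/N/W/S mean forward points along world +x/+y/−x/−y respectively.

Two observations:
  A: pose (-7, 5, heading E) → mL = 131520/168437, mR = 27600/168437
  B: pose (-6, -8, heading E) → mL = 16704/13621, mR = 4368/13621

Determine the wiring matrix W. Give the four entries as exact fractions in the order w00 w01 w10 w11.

obs A: pose=(-7,5,E) → sL=160/433, sR=160/389, mL=131520/168437, mR=27600/168437
obs B: pose=(-6,-8,E) → sL=160/257, sR=32/53, mL=16704/13621, mR=4368/13621
sensor matrix S = [[160/433, 160/389], [160/257, 32/53]]; det S = -75632640/2294280377
solve [mL_A; mL_B] = S·[w00; w01] and [mR_A; mR_B] = S·[w10; w11]:
  w00 = 1, w01 = 1, w10 = 1, w11 = -1/2

1 1 1 -1/2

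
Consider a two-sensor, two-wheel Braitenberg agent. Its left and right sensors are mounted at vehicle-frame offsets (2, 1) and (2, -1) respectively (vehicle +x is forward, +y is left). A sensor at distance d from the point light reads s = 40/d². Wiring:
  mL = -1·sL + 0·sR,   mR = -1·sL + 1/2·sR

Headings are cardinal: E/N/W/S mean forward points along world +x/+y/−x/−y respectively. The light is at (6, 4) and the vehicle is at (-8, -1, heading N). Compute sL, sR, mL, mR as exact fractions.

left sensor world pos  = (-9, 1); dL² = 234
right sensor world pos = (-7, 1); dR² = 178
sL = 40/234 = 20/117
sR = 40/178 = 20/89
mL = -1·sL + 0·sR = -20/117
mR = -1·sL + 1/2·sR = -610/10413

20/117 20/89 -20/117 -610/10413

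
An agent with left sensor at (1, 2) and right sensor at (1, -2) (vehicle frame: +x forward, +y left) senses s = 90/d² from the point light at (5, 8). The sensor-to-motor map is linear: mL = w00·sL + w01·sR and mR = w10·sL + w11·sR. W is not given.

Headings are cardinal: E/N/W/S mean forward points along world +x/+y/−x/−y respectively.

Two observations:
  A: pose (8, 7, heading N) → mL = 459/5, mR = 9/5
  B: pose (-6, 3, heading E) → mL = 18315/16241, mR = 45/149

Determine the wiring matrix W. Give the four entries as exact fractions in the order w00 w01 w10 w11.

obs A: pose=(8,7,N) → sL=90, sR=18/5, mL=459/5, mR=9/5
obs B: pose=(-6,3,E) → sL=90/109, sR=90/149, mL=18315/16241, mR=45/149
sensor matrix S = [[90, 18/5], [90/109, 90/149]]; det S = 834624/16241
solve [mL_A; mL_B] = S·[w00; w01] and [mR_A; mR_B] = S·[w10; w11]:
  w00 = 1, w01 = 1/2, w10 = 0, w11 = 1/2

1 1/2 0 1/2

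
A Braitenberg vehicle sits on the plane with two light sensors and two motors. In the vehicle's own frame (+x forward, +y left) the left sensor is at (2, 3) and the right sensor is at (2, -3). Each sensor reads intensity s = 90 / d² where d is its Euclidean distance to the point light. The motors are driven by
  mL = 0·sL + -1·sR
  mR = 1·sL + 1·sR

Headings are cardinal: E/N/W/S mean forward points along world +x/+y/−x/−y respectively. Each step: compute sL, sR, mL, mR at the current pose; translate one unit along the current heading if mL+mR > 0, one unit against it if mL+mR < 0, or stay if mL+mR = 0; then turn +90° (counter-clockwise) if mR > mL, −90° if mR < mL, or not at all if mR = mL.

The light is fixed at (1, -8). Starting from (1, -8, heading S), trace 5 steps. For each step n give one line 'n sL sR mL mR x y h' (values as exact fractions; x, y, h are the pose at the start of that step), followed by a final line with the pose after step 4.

0 90/13 90/13 -90/13 180/13 1 -8 S
1 45/4 9/2 -9/2 63/4 1 -9 E
2 18 90/17 -90/17 396/17 2 -9 N
3 9 9 -9 18 2 -8 W
4 90/13 90/13 -90/13 180/13 1 -8 S
final 1 -9 E

n=0: pose=(1,-8,S); sL=90/13, sR=90/13; mL=-90/13, mR=180/13; mL+mR=90/13 → advance +1; mR−mL=270/13 → turn +1·90°
n=1: pose=(1,-9,E); sL=45/4, sR=9/2; mL=-9/2, mR=63/4; mL+mR=45/4 → advance +1; mR−mL=81/4 → turn +1·90°
n=2: pose=(2,-9,N); sL=18, sR=90/17; mL=-90/17, mR=396/17; mL+mR=18 → advance +1; mR−mL=486/17 → turn +1·90°
n=3: pose=(2,-8,W); sL=9, sR=9; mL=-9, mR=18; mL+mR=9 → advance +1; mR−mL=27 → turn +1·90°
n=4: pose=(1,-8,S); sL=90/13, sR=90/13; mL=-90/13, mR=180/13; mL+mR=90/13 → advance +1; mR−mL=270/13 → turn +1·90°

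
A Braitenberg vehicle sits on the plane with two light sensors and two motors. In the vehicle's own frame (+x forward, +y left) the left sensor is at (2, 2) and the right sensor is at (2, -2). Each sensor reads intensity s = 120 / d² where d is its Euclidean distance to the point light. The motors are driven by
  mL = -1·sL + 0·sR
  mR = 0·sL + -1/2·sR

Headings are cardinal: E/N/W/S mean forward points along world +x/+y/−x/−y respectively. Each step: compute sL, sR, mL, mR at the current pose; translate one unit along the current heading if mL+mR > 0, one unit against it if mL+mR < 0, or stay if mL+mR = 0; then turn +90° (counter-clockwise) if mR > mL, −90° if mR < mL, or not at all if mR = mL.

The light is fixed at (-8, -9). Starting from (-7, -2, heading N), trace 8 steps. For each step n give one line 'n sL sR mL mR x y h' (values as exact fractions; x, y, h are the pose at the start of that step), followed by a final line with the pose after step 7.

n=0: pose=(-7,-2,N); sL=60/41, sR=4/3; mL=-60/41, mR=-2/3; mL+mR=-262/123 → advance -1; mR−mL=98/123 → turn +1·90°
n=1: pose=(-7,-3,W); sL=120/17, sR=24/13; mL=-120/17, mR=-12/13; mL+mR=-1764/221 → advance -1; mR−mL=1356/221 → turn +1·90°
n=2: pose=(-6,-3,S); sL=15/4, sR=15/2; mL=-15/4, mR=-15/4; mL+mR=-15/2 → advance -1; mR−mL=0 → turn +0·90°
n=3: pose=(-6,-2,S); sL=120/41, sR=24/5; mL=-120/41, mR=-12/5; mL+mR=-1092/205 → advance -1; mR−mL=108/205 → turn +1·90°
n=4: pose=(-6,-1,E); sL=30/29, sR=30/13; mL=-30/29, mR=-15/13; mL+mR=-825/377 → advance -1; mR−mL=-45/377 → turn -1·90°
n=5: pose=(-7,-1,S); sL=8/3, sR=120/37; mL=-8/3, mR=-60/37; mL+mR=-476/111 → advance -1; mR−mL=116/111 → turn +1·90°
n=6: pose=(-7,0,E); sL=12/13, sR=60/29; mL=-12/13, mR=-30/29; mL+mR=-738/377 → advance -1; mR−mL=-42/377 → turn -1·90°
n=7: pose=(-8,0,S); sL=120/53, sR=120/53; mL=-120/53, mR=-60/53; mL+mR=-180/53 → advance -1; mR−mL=60/53 → turn +1·90°

0 60/41 4/3 -60/41 -2/3 -7 -2 N
1 120/17 24/13 -120/17 -12/13 -7 -3 W
2 15/4 15/2 -15/4 -15/4 -6 -3 S
3 120/41 24/5 -120/41 -12/5 -6 -2 S
4 30/29 30/13 -30/29 -15/13 -6 -1 E
5 8/3 120/37 -8/3 -60/37 -7 -1 S
6 12/13 60/29 -12/13 -30/29 -7 0 E
7 120/53 120/53 -120/53 -60/53 -8 0 S
final -8 1 E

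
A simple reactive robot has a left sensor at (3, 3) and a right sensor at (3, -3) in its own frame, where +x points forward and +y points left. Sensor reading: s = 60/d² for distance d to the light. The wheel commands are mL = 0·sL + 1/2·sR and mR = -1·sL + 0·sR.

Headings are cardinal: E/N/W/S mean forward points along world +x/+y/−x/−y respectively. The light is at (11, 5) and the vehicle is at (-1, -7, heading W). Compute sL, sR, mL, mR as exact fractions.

left sensor world pos  = (-4, -10); dL² = 450
right sensor world pos = (-4, -4); dR² = 306
sL = 60/450 = 2/15
sR = 60/306 = 10/51
mL = 0·sL + 1/2·sR = 5/51
mR = -1·sL + 0·sR = -2/15

2/15 10/51 5/51 -2/15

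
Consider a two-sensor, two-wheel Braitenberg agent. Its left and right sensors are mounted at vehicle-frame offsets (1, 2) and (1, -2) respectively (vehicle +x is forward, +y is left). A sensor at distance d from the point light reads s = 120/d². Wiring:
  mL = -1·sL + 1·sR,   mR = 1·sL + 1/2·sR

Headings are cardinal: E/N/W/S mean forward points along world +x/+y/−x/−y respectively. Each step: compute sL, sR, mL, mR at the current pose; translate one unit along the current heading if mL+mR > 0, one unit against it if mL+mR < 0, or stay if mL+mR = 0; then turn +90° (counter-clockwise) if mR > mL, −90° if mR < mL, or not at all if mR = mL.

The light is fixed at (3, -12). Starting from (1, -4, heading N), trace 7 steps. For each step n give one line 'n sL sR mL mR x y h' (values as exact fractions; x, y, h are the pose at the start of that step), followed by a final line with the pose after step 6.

0 120/97 40/27 640/2619 5180/2619 1 -4 N
1 60/29 12/13 -432/377 954/377 1 -3 W
2 24/13 120/89 -576/1157 2916/1157 0 -3 S
3 15/13 3 24/13 69/26 0 -4 E
4 120/97 40/27 640/2619 5180/2619 1 -4 N
5 60/29 12/13 -432/377 954/377 1 -3 W
6 24/13 120/89 -576/1157 2916/1157 0 -3 S
final 0 -4 E

n=0: pose=(1,-4,N); sL=120/97, sR=40/27; mL=640/2619, mR=5180/2619; mL+mR=20/9 → advance +1; mR−mL=4540/2619 → turn +1·90°
n=1: pose=(1,-3,W); sL=60/29, sR=12/13; mL=-432/377, mR=954/377; mL+mR=18/13 → advance +1; mR−mL=1386/377 → turn +1·90°
n=2: pose=(0,-3,S); sL=24/13, sR=120/89; mL=-576/1157, mR=2916/1157; mL+mR=180/89 → advance +1; mR−mL=3492/1157 → turn +1·90°
n=3: pose=(0,-4,E); sL=15/13, sR=3; mL=24/13, mR=69/26; mL+mR=9/2 → advance +1; mR−mL=21/26 → turn +1·90°
n=4: pose=(1,-4,N); sL=120/97, sR=40/27; mL=640/2619, mR=5180/2619; mL+mR=20/9 → advance +1; mR−mL=4540/2619 → turn +1·90°
n=5: pose=(1,-3,W); sL=60/29, sR=12/13; mL=-432/377, mR=954/377; mL+mR=18/13 → advance +1; mR−mL=1386/377 → turn +1·90°
n=6: pose=(0,-3,S); sL=24/13, sR=120/89; mL=-576/1157, mR=2916/1157; mL+mR=180/89 → advance +1; mR−mL=3492/1157 → turn +1·90°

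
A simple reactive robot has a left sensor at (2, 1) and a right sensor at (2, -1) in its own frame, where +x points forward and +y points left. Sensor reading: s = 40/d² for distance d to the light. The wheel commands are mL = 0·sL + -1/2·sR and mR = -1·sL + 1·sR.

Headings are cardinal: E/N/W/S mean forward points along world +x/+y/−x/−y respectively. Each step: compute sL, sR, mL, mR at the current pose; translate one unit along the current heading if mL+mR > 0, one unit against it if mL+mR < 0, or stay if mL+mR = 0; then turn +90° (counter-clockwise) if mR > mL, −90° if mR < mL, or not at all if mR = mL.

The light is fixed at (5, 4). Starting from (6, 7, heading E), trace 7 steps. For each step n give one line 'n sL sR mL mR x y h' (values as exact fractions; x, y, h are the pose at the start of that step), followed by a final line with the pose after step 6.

n=0: pose=(6,7,E); sL=8/5, sR=40/13; mL=-20/13, mR=96/65; mL+mR=-4/65 → advance -1; mR−mL=196/65 → turn +1·90°
n=1: pose=(5,7,N); sL=20/13, sR=20/13; mL=-10/13, mR=0; mL+mR=-10/13 → advance -1; mR−mL=10/13 → turn +1·90°
n=2: pose=(5,6,W); sL=8, sR=40/13; mL=-20/13, mR=-64/13; mL+mR=-84/13 → advance -1; mR−mL=-44/13 → turn -1·90°
n=3: pose=(6,6,N); sL=5/2, sR=2; mL=-1, mR=-1/2; mL+mR=-3/2 → advance -1; mR−mL=1/2 → turn +1·90°
n=4: pose=(6,5,W); sL=40, sR=8; mL=-4, mR=-32; mL+mR=-36 → advance -1; mR−mL=-28 → turn -1·90°
n=5: pose=(7,5,N); sL=4, sR=20/9; mL=-10/9, mR=-16/9; mL+mR=-26/9 → advance -1; mR−mL=-2/3 → turn -1·90°
n=6: pose=(7,4,E); sL=40/17, sR=40/17; mL=-20/17, mR=0; mL+mR=-20/17 → advance -1; mR−mL=20/17 → turn +1·90°

0 8/5 40/13 -20/13 96/65 6 7 E
1 20/13 20/13 -10/13 0 5 7 N
2 8 40/13 -20/13 -64/13 5 6 W
3 5/2 2 -1 -1/2 6 6 N
4 40 8 -4 -32 6 5 W
5 4 20/9 -10/9 -16/9 7 5 N
6 40/17 40/17 -20/17 0 7 4 E
final 6 4 N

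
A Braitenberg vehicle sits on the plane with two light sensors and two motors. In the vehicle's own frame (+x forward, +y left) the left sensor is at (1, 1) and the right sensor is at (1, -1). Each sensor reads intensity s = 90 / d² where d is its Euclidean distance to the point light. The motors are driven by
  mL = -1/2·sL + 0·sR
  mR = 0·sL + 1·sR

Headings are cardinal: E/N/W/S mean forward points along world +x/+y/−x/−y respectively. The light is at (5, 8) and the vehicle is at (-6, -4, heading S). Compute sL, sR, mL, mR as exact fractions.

left sensor world pos  = (-5, -5); dL² = 269
right sensor world pos = (-7, -5); dR² = 313
sL = 90/269 = 90/269
sR = 90/313 = 90/313
mL = -1/2·sL + 0·sR = -45/269
mR = 0·sL + 1·sR = 90/313

90/269 90/313 -45/269 90/313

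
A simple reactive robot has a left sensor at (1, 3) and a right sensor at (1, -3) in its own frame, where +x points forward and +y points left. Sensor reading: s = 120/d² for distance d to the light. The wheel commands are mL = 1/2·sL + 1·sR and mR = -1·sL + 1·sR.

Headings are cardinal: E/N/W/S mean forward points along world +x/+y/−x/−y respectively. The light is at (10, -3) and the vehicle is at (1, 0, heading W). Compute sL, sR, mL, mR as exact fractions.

left sensor world pos  = (0, -3); dL² = 100
right sensor world pos = (0, 3); dR² = 136
sL = 120/100 = 6/5
sR = 120/136 = 15/17
mL = 1/2·sL + 1·sR = 126/85
mR = -1·sL + 1·sR = -27/85

6/5 15/17 126/85 -27/85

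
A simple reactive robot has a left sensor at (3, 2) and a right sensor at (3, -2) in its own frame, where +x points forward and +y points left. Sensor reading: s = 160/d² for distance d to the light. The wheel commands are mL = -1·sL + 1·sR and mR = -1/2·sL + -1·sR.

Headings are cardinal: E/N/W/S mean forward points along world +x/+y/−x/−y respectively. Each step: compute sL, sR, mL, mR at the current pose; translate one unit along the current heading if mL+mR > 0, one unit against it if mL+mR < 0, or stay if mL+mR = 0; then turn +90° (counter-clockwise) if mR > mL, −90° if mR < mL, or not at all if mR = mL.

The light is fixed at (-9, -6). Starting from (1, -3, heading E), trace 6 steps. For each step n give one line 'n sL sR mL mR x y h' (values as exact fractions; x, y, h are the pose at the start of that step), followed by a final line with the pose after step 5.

n=0: pose=(1,-3,E); sL=80/97, sR=16/17; mL=192/1649, mR=-2232/1649; mL+mR=-120/97 → advance -1; mR−mL=-2424/1649 → turn -1·90°
n=1: pose=(0,-3,S); sL=160/121, sR=160/49; mL=11520/5929, mR=-23280/5929; mL+mR=-240/121 → advance -1; mR−mL=-34800/5929 → turn -1·90°
n=2: pose=(0,-2,W); sL=4, sR=20/9; mL=-16/9, mR=-38/9; mL+mR=-6 → advance -1; mR−mL=-22/9 → turn -1·90°
n=3: pose=(1,-2,N); sL=160/113, sR=160/193; mL=-12800/21809, mR=-33520/21809; mL+mR=-240/113 → advance -1; mR−mL=-20720/21809 → turn -1·90°
n=4: pose=(1,-3,E); sL=80/97, sR=16/17; mL=192/1649, mR=-2232/1649; mL+mR=-120/97 → advance -1; mR−mL=-2424/1649 → turn -1·90°
n=5: pose=(0,-3,S); sL=160/121, sR=160/49; mL=11520/5929, mR=-23280/5929; mL+mR=-240/121 → advance -1; mR−mL=-34800/5929 → turn -1·90°

0 80/97 16/17 192/1649 -2232/1649 1 -3 E
1 160/121 160/49 11520/5929 -23280/5929 0 -3 S
2 4 20/9 -16/9 -38/9 0 -2 W
3 160/113 160/193 -12800/21809 -33520/21809 1 -2 N
4 80/97 16/17 192/1649 -2232/1649 1 -3 E
5 160/121 160/49 11520/5929 -23280/5929 0 -3 S
final 0 -2 W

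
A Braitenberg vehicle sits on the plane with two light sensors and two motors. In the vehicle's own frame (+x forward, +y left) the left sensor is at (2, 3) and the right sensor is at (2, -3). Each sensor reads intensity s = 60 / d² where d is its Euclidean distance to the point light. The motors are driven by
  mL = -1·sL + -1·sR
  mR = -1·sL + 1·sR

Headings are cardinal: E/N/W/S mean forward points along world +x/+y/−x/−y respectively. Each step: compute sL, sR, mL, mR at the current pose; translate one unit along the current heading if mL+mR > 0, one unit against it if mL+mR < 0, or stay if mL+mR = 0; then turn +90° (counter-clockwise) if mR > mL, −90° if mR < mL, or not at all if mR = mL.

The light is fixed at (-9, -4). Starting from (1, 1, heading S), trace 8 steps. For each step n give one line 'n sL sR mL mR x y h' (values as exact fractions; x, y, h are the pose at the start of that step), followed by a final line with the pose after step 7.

0 30/89 30/29 -3540/2581 1800/2581 1 1 S
1 4/15 20/51 -56/85 32/255 1 2 E
2 3/5 15/52 -231/260 -81/260 0 2 N
3 60/53 60/113 -9960/5989 -3600/5989 0 1 W
4 30/89 30/29 -3540/2581 1800/2581 1 1 S
5 4/15 20/51 -56/85 32/255 1 2 E
6 3/5 15/52 -231/260 -81/260 0 2 N
7 60/53 60/113 -9960/5989 -3600/5989 0 1 W
final 1 1 S

n=0: pose=(1,1,S); sL=30/89, sR=30/29; mL=-3540/2581, mR=1800/2581; mL+mR=-60/89 → advance -1; mR−mL=60/29 → turn +1·90°
n=1: pose=(1,2,E); sL=4/15, sR=20/51; mL=-56/85, mR=32/255; mL+mR=-8/15 → advance -1; mR−mL=40/51 → turn +1·90°
n=2: pose=(0,2,N); sL=3/5, sR=15/52; mL=-231/260, mR=-81/260; mL+mR=-6/5 → advance -1; mR−mL=15/26 → turn +1·90°
n=3: pose=(0,1,W); sL=60/53, sR=60/113; mL=-9960/5989, mR=-3600/5989; mL+mR=-120/53 → advance -1; mR−mL=120/113 → turn +1·90°
n=4: pose=(1,1,S); sL=30/89, sR=30/29; mL=-3540/2581, mR=1800/2581; mL+mR=-60/89 → advance -1; mR−mL=60/29 → turn +1·90°
n=5: pose=(1,2,E); sL=4/15, sR=20/51; mL=-56/85, mR=32/255; mL+mR=-8/15 → advance -1; mR−mL=40/51 → turn +1·90°
n=6: pose=(0,2,N); sL=3/5, sR=15/52; mL=-231/260, mR=-81/260; mL+mR=-6/5 → advance -1; mR−mL=15/26 → turn +1·90°
n=7: pose=(0,1,W); sL=60/53, sR=60/113; mL=-9960/5989, mR=-3600/5989; mL+mR=-120/53 → advance -1; mR−mL=120/113 → turn +1·90°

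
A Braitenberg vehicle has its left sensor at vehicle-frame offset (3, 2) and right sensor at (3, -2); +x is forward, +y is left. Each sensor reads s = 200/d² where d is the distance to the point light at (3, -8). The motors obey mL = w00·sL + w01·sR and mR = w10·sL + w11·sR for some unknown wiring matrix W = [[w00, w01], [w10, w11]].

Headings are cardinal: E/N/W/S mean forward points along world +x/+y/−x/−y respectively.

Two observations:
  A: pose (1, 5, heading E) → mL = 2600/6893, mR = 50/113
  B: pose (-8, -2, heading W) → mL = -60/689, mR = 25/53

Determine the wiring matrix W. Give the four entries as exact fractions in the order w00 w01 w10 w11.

-1/2 1/2 1/2 0

obs A: pose=(1,5,E) → sL=100/113, sR=100/61, mL=2600/6893, mR=50/113
obs B: pose=(-8,-2,W) → sL=50/53, sR=10/13, mL=-60/689, mR=25/53
sensor matrix S = [[100/113, 100/61], [50/53, 10/13]]; det S = -4112000/4749277
solve [mL_A; mL_B] = S·[w00; w01] and [mR_A; mR_B] = S·[w10; w11]:
  w00 = -1/2, w01 = 1/2, w10 = 1/2, w11 = 0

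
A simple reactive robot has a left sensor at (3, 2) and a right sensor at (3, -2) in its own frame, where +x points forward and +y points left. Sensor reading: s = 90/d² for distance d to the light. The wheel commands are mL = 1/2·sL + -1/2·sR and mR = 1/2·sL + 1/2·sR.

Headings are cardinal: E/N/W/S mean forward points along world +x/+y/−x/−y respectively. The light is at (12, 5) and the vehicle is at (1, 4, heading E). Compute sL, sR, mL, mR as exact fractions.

18/13 90/73 72/949 1242/949

left sensor world pos  = (4, 6); dL² = 65
right sensor world pos = (4, 2); dR² = 73
sL = 90/65 = 18/13
sR = 90/73 = 90/73
mL = 1/2·sL + -1/2·sR = 72/949
mR = 1/2·sL + 1/2·sR = 1242/949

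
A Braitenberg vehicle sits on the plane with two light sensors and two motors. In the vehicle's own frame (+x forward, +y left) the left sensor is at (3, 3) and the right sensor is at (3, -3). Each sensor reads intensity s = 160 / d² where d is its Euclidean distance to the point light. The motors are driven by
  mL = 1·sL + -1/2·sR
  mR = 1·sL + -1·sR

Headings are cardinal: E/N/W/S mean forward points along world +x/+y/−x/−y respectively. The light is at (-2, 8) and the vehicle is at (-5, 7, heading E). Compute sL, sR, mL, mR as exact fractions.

left sensor world pos  = (-2, 10); dL² = 4
right sensor world pos = (-2, 4); dR² = 16
sL = 160/4 = 40
sR = 160/16 = 10
mL = 1·sL + -1/2·sR = 35
mR = 1·sL + -1·sR = 30

40 10 35 30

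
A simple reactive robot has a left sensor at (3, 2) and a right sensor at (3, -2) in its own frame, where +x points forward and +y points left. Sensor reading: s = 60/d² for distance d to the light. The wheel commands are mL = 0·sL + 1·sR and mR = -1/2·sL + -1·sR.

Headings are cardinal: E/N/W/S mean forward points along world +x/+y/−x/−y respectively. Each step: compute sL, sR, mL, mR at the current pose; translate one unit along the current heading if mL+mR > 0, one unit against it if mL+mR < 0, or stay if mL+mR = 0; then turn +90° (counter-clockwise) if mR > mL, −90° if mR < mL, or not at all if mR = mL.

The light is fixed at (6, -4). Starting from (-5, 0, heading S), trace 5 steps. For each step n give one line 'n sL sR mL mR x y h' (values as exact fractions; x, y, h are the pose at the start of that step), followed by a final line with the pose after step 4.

n=0: pose=(-5,0,S); sL=30/41, sR=6/17; mL=6/17, mR=-501/697; mL+mR=-15/41 → advance -1; mR−mL=-747/697 → turn -1·90°
n=1: pose=(-5,1,W); sL=12/41, sR=12/49; mL=12/49, mR=-786/2009; mL+mR=-6/41 → advance -1; mR−mL=-1278/2009 → turn -1·90°
n=2: pose=(-4,1,N); sL=15/52, sR=15/32; mL=15/32, mR=-255/416; mL+mR=-15/104 → advance -1; mR−mL=-225/208 → turn -1·90°
n=3: pose=(-4,0,E); sL=12/17, sR=60/53; mL=60/53, mR=-1338/901; mL+mR=-6/17 → advance -1; mR−mL=-2358/901 → turn -1·90°
n=4: pose=(-5,0,S); sL=30/41, sR=6/17; mL=6/17, mR=-501/697; mL+mR=-15/41 → advance -1; mR−mL=-747/697 → turn -1·90°

0 30/41 6/17 6/17 -501/697 -5 0 S
1 12/41 12/49 12/49 -786/2009 -5 1 W
2 15/52 15/32 15/32 -255/416 -4 1 N
3 12/17 60/53 60/53 -1338/901 -4 0 E
4 30/41 6/17 6/17 -501/697 -5 0 S
final -5 1 W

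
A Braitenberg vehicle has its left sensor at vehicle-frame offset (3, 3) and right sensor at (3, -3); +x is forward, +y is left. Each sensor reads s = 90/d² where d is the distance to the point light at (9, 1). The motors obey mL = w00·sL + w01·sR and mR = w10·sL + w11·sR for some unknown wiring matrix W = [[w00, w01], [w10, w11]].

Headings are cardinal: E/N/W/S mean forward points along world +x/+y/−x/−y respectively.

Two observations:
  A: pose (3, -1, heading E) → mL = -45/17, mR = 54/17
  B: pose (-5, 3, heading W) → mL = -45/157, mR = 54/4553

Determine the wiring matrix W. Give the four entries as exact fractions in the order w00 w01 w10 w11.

obs A: pose=(3,-1,E) → sL=9, sR=45/17, mL=-45/17, mR=54/17
obs B: pose=(-5,3,W) → sL=9/29, sR=45/157, mL=-45/157, mR=54/4553
sensor matrix S = [[9, 45/17], [9/29, 45/157]]; det S = 136080/77401
solve [mL_A; mL_B] = S·[w00; w01] and [mR_A; mR_B] = S·[w10; w11]:
  w00 = 0, w01 = -1, w10 = 1/2, w11 = -1/2

0 -1 1/2 -1/2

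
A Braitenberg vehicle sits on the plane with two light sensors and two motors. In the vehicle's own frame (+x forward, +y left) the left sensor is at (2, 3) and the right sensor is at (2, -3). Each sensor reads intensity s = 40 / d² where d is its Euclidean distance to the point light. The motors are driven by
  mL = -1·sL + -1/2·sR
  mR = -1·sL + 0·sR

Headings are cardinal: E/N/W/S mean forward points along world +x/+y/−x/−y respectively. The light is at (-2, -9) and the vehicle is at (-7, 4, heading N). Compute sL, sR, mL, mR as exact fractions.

left sensor world pos  = (-10, 6); dL² = 289
right sensor world pos = (-4, 6); dR² = 229
sL = 40/289 = 40/289
sR = 40/229 = 40/229
mL = -1·sL + -1/2·sR = -14940/66181
mR = -1·sL + 0·sR = -40/289

40/289 40/229 -14940/66181 -40/289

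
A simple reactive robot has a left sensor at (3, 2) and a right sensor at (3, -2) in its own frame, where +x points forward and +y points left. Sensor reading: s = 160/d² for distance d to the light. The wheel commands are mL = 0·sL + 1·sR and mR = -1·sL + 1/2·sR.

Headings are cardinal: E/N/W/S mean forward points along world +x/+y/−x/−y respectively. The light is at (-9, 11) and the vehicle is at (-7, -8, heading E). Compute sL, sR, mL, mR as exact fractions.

80/157 80/233 80/233 -12360/36581

left sensor world pos  = (-4, -6); dL² = 314
right sensor world pos = (-4, -10); dR² = 466
sL = 160/314 = 80/157
sR = 160/466 = 80/233
mL = 0·sL + 1·sR = 80/233
mR = -1·sL + 1/2·sR = -12360/36581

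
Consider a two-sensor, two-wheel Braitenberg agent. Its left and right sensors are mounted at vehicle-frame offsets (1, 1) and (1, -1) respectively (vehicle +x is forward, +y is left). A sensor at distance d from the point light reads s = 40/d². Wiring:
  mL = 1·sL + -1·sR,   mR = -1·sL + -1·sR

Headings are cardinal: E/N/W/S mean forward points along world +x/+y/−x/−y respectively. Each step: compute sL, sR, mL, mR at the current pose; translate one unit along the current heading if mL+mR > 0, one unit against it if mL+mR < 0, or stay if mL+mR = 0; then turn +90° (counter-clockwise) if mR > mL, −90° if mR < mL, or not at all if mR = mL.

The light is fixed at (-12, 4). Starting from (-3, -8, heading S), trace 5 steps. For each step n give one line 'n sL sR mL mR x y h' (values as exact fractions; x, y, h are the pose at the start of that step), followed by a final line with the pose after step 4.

0 40/269 40/233 -1440/62677 -20080/62677 -3 -8 S
1 5/26 10/41 -55/1066 -465/1066 -3 -7 W
2 40/181 40/221 1600/40001 -16080/40001 -2 -7 N
3 20/121 4/29 96/3509 -1064/3509 -2 -8 E
4 40/269 40/233 -1440/62677 -20080/62677 -3 -8 S
final -3 -7 W

n=0: pose=(-3,-8,S); sL=40/269, sR=40/233; mL=-1440/62677, mR=-20080/62677; mL+mR=-80/233 → advance -1; mR−mL=-80/269 → turn -1·90°
n=1: pose=(-3,-7,W); sL=5/26, sR=10/41; mL=-55/1066, mR=-465/1066; mL+mR=-20/41 → advance -1; mR−mL=-5/13 → turn -1·90°
n=2: pose=(-2,-7,N); sL=40/181, sR=40/221; mL=1600/40001, mR=-16080/40001; mL+mR=-80/221 → advance -1; mR−mL=-80/181 → turn -1·90°
n=3: pose=(-2,-8,E); sL=20/121, sR=4/29; mL=96/3509, mR=-1064/3509; mL+mR=-8/29 → advance -1; mR−mL=-40/121 → turn -1·90°
n=4: pose=(-3,-8,S); sL=40/269, sR=40/233; mL=-1440/62677, mR=-20080/62677; mL+mR=-80/233 → advance -1; mR−mL=-80/269 → turn -1·90°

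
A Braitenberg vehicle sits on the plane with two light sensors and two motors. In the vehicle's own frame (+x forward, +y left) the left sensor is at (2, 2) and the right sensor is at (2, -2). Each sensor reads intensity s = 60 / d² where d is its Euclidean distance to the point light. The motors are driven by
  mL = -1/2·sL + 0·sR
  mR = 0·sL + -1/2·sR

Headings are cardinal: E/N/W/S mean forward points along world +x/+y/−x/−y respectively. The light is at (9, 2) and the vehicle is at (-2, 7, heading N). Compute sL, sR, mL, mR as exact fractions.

30/109 6/13 -15/109 -3/13

left sensor world pos  = (-4, 9); dL² = 218
right sensor world pos = (0, 9); dR² = 130
sL = 60/218 = 30/109
sR = 60/130 = 6/13
mL = -1/2·sL + 0·sR = -15/109
mR = 0·sL + -1/2·sR = -3/13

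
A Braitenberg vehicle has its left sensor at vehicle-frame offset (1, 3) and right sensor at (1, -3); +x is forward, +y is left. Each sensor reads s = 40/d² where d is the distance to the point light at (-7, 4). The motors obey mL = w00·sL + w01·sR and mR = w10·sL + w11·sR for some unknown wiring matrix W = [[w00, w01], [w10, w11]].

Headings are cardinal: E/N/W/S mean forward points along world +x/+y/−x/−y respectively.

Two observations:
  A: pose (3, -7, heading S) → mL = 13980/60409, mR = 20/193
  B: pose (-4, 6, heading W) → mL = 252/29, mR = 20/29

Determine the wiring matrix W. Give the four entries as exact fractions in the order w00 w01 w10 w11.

obs A: pose=(3,-7,S) → sL=40/313, sR=40/193, mL=13980/60409, mR=20/193
obs B: pose=(-4,6,W) → sL=8, sR=40/29, mL=252/29, mR=20/29
sensor matrix S = [[40/313, 40/193], [8, 40/29]]; det S = -2595840/1751861
solve [mL_A; mL_B] = S·[w00; w01] and [mR_A; mR_B] = S·[w10; w11]:
  w00 = 1, w01 = 1/2, w10 = 0, w11 = 1/2

1 1/2 0 1/2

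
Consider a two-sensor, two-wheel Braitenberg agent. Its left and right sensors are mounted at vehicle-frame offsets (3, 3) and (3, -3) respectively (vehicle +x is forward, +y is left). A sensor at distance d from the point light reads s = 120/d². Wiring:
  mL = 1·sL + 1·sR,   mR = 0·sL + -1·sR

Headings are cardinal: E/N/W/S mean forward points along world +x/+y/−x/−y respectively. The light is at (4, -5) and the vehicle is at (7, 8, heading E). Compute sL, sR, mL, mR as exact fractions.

30/73 15/17 1605/1241 -15/17

left sensor world pos  = (10, 11); dL² = 292
right sensor world pos = (10, 5); dR² = 136
sL = 120/292 = 30/73
sR = 120/136 = 15/17
mL = 1·sL + 1·sR = 1605/1241
mR = 0·sL + -1·sR = -15/17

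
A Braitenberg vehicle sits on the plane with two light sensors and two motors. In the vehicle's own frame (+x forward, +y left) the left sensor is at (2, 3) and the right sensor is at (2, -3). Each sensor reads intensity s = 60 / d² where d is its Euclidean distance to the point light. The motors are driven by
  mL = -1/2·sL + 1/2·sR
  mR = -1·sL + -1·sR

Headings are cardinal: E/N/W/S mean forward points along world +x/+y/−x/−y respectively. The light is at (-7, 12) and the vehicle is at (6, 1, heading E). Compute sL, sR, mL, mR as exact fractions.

left sensor world pos  = (8, 4); dL² = 289
right sensor world pos = (8, -2); dR² = 421
sL = 60/289 = 60/289
sR = 60/421 = 60/421
mL = -1/2·sL + 1/2·sR = -3960/121669
mR = -1·sL + -1·sR = -42600/121669

60/289 60/421 -3960/121669 -42600/121669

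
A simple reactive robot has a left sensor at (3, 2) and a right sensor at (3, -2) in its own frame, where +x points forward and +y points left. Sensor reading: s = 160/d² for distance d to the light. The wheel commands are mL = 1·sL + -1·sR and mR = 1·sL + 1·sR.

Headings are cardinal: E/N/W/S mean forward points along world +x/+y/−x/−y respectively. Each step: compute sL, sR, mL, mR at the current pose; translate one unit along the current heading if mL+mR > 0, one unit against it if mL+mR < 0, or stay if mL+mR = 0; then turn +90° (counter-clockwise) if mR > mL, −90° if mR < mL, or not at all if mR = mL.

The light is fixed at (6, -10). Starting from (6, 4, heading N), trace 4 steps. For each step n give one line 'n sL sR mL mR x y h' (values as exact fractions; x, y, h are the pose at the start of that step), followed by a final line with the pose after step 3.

0 160/293 160/293 0 320/293 6 4 N
1 80/89 80/149 4800/13261 19040/13261 6 5 W
2 32/29 160/153 256/4437 9536/4437 5 5 S
3 8/13 40/37 -224/481 816/481 5 4 E
final 6 4 N

n=0: pose=(6,4,N); sL=160/293, sR=160/293; mL=0, mR=320/293; mL+mR=320/293 → advance +1; mR−mL=320/293 → turn +1·90°
n=1: pose=(6,5,W); sL=80/89, sR=80/149; mL=4800/13261, mR=19040/13261; mL+mR=160/89 → advance +1; mR−mL=160/149 → turn +1·90°
n=2: pose=(5,5,S); sL=32/29, sR=160/153; mL=256/4437, mR=9536/4437; mL+mR=64/29 → advance +1; mR−mL=320/153 → turn +1·90°
n=3: pose=(5,4,E); sL=8/13, sR=40/37; mL=-224/481, mR=816/481; mL+mR=16/13 → advance +1; mR−mL=80/37 → turn +1·90°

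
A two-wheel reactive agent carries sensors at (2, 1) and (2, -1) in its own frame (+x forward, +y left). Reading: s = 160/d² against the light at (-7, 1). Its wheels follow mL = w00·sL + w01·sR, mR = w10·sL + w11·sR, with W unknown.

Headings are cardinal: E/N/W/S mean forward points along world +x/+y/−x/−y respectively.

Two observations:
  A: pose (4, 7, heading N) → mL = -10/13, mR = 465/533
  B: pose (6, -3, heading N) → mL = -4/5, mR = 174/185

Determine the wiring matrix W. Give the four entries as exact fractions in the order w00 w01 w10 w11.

obs A: pose=(4,7,N) → sL=40/41, sR=10/13, mL=-10/13, mR=465/533
obs B: pose=(6,-3,N) → sL=40/37, sR=4/5, mL=-4/5, mR=174/185
sensor matrix S = [[40/41, 10/13], [40/37, 4/5]]; det S = -1008/19721
solve [mL_A; mL_B] = S·[w00; w01] and [mR_A; mR_B] = S·[w10; w11]:
  w00 = 0, w01 = -1, w10 = 1/2, w11 = 1/2

0 -1 1/2 1/2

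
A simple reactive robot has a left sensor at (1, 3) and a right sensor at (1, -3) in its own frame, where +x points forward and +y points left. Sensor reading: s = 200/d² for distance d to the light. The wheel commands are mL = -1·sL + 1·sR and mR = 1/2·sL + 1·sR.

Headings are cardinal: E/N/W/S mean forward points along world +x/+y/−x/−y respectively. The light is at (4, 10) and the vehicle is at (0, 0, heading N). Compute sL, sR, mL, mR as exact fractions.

20/13 100/41 480/533 1710/533

left sensor world pos  = (-3, 1); dL² = 130
right sensor world pos = (3, 1); dR² = 82
sL = 200/130 = 20/13
sR = 200/82 = 100/41
mL = -1·sL + 1·sR = 480/533
mR = 1/2·sL + 1·sR = 1710/533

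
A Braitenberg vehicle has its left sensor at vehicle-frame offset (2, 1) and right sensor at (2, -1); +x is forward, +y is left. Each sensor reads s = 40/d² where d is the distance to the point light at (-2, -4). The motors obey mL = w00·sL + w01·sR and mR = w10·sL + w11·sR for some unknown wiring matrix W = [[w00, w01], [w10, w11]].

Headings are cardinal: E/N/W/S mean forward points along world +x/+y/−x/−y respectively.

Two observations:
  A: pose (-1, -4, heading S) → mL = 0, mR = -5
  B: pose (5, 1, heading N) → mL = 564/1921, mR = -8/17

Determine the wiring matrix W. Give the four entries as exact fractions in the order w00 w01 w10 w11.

1 -1/2 -1 0

obs A: pose=(-1,-4,S) → sL=5, sR=10, mL=0, mR=-5
obs B: pose=(5,1,N) → sL=8/17, sR=40/113, mL=564/1921, mR=-8/17
sensor matrix S = [[5, 10], [8/17, 40/113]]; det S = -5640/1921
solve [mL_A; mL_B] = S·[w00; w01] and [mR_A; mR_B] = S·[w10; w11]:
  w00 = 1, w01 = -1/2, w10 = -1, w11 = 0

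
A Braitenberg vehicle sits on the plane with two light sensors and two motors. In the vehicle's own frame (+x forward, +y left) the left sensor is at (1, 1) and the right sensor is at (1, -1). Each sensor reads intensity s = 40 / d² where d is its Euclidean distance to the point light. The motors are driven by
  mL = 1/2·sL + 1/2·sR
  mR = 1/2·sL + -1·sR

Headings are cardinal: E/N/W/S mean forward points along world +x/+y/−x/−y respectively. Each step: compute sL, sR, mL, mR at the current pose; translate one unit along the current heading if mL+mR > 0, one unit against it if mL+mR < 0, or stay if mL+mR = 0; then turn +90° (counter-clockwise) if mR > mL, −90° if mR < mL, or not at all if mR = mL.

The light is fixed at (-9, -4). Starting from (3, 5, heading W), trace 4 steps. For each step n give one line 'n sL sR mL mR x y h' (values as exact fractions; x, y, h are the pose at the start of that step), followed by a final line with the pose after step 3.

n=0: pose=(3,5,W); sL=8/37, sR=40/221; mL=1624/8177, mR=-596/8177; mL+mR=1028/8177 → advance +1; mR−mL=-60/221 → turn -1·90°
n=1: pose=(2,5,N); sL=1/5, sR=10/61; mL=111/610, mR=-39/610; mL+mR=36/305 → advance +1; mR−mL=-15/61 → turn -1·90°
n=2: pose=(2,6,E); sL=8/53, sR=8/45; mL=392/2385, mR=-244/2385; mL+mR=148/2385 → advance +1; mR−mL=-4/15 → turn -1·90°
n=3: pose=(3,6,S); sL=4/25, sR=20/101; mL=452/2525, mR=-298/2525; mL+mR=154/2525 → advance +1; mR−mL=-30/101 → turn -1·90°

0 8/37 40/221 1624/8177 -596/8177 3 5 W
1 1/5 10/61 111/610 -39/610 2 5 N
2 8/53 8/45 392/2385 -244/2385 2 6 E
3 4/25 20/101 452/2525 -298/2525 3 6 S
final 3 5 W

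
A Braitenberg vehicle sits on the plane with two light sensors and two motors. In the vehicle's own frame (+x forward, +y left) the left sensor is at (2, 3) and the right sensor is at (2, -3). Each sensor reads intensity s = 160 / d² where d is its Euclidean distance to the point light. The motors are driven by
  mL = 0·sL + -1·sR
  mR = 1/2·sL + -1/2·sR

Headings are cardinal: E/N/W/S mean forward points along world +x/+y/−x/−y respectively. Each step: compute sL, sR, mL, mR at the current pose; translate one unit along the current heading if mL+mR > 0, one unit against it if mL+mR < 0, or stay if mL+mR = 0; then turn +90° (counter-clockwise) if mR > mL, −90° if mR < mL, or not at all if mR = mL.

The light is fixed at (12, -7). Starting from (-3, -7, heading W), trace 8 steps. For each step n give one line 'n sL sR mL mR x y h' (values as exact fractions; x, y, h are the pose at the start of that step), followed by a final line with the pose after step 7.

0 80/149 80/149 -80/149 0 -3 -7 W
1 32/25 160/293 -160/293 2688/7325 -2 -7 S
2 1 40/37 -40/37 -3/74 -2 -6 E
3 160/333 160/153 -160/153 -1600/5661 -3 -6 N
4 80/149 80/149 -80/149 0 -3 -7 W
5 32/25 160/293 -160/293 2688/7325 -2 -7 S
6 1 40/37 -40/37 -3/74 -2 -6 E
7 160/333 160/153 -160/153 -1600/5661 -3 -6 N
final -3 -7 W

n=0: pose=(-3,-7,W); sL=80/149, sR=80/149; mL=-80/149, mR=0; mL+mR=-80/149 → advance -1; mR−mL=80/149 → turn +1·90°
n=1: pose=(-2,-7,S); sL=32/25, sR=160/293; mL=-160/293, mR=2688/7325; mL+mR=-1312/7325 → advance -1; mR−mL=6688/7325 → turn +1·90°
n=2: pose=(-2,-6,E); sL=1, sR=40/37; mL=-40/37, mR=-3/74; mL+mR=-83/74 → advance -1; mR−mL=77/74 → turn +1·90°
n=3: pose=(-3,-6,N); sL=160/333, sR=160/153; mL=-160/153, mR=-1600/5661; mL+mR=-7520/5661 → advance -1; mR−mL=480/629 → turn +1·90°
n=4: pose=(-3,-7,W); sL=80/149, sR=80/149; mL=-80/149, mR=0; mL+mR=-80/149 → advance -1; mR−mL=80/149 → turn +1·90°
n=5: pose=(-2,-7,S); sL=32/25, sR=160/293; mL=-160/293, mR=2688/7325; mL+mR=-1312/7325 → advance -1; mR−mL=6688/7325 → turn +1·90°
n=6: pose=(-2,-6,E); sL=1, sR=40/37; mL=-40/37, mR=-3/74; mL+mR=-83/74 → advance -1; mR−mL=77/74 → turn +1·90°
n=7: pose=(-3,-6,N); sL=160/333, sR=160/153; mL=-160/153, mR=-1600/5661; mL+mR=-7520/5661 → advance -1; mR−mL=480/629 → turn +1·90°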